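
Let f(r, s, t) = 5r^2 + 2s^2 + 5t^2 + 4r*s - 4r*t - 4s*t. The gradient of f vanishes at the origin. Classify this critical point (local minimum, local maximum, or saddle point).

local minimum

The Hessian at the origin is H = [[10, 4, -4], [4, 4, -4], [-4, -4, 10]].
Row-reducing H symmetrically gives the diagonal entries 10, 12/5, 6.
Counting signs: 3 positive.
H is positive definite, so the origin is a strict local minimum.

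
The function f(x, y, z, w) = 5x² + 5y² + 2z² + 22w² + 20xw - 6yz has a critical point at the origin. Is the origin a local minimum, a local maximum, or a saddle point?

local minimum

The Hessian at the origin is H = [[10, 0, 0, 20], [0, 10, -6, 0], [0, -6, 4, 0], [20, 0, 0, 44]].
Symmetric row and column elimination reduces H to a congruent diagonal form with pivots 10, 10, 2/5, 4.
That gives 4 positive pivots.
H is positive definite, so the origin is a strict local minimum.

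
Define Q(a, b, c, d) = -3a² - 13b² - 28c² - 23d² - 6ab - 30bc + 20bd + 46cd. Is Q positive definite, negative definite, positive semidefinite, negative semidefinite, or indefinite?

The associated matrix is A = [[-3, -3, 0, 0], [-3, -13, -15, 10], [0, -15, -28, 23], [0, 10, 23, -23]].
An LDLᵀ factorisation of A has diagonal entries -3, -10, -11/2, -15/11.
Counting signs: 4 negative.
Hence Q is negative definite.

negative definite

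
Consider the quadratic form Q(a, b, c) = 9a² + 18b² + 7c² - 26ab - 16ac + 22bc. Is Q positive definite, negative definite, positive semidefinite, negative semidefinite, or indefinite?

Write A = [[9, -13, -8], [-13, 18, 11], [-8, 11, 7]].
An LDLᵀ factorisation of A has diagonal entries 9, -7/9, 2/7.
Counting signs: 2 positive, 1 negative.
Hence Q is indefinite.

indefinite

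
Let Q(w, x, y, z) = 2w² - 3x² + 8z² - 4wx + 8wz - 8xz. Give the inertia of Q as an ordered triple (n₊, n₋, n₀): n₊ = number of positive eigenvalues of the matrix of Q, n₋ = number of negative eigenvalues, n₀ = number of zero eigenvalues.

The associated matrix is A = [[2, -2, 0, 4], [-2, -3, 0, -4], [0, 0, 0, 0], [4, -4, 0, 8]].
Congruent diagonalization of A (simultaneous row and column reduction) yields pivots 2, -5, 0, 0.
So there are 1 positive, 1 negative, 2 zero pivots.

(1, 1, 2)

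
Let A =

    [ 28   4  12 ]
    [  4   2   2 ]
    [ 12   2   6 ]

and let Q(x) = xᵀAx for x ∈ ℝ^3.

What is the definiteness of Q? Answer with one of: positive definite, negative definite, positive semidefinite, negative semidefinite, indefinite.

Leading principal minors: Δ_1 = 28, Δ_2 = 40, Δ_3 = 32.
All leading principal minors are positive, so by Sylvester's criterion Q is positive definite.

positive definite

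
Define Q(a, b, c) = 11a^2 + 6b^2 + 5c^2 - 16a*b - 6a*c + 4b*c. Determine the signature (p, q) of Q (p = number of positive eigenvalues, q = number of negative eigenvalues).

The symmetric matrix is A = [[11, -8, -3], [-8, 6, 2], [-3, 2, 5]].
Congruent diagonalization of A (simultaneous row and column reduction) yields pivots 11, 2/11, 4.
That gives 3 positive pivots.

(3, 0)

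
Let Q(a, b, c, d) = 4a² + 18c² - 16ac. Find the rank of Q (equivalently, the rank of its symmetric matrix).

The symmetric matrix is A = [[4, 0, -8, 0], [0, 0, 0, 0], [-8, 0, 18, 0], [0, 0, 0, 0]].
Row-reducing A symmetrically gives the diagonal entries 4, 0, 2, 0.
Counting signs: 2 positive, 2 zero.
The rank is the number of nonzero pivots: 2.

2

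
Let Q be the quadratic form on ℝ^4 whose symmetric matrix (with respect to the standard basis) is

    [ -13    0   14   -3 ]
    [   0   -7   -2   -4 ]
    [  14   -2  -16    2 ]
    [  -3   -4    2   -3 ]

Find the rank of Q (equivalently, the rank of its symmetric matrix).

3

Symmetric row and column elimination reduces A to a congruent diagonal form with pivots -13, -7, -32/91, 0.
So there are 3 negative, 1 zero pivots.
The rank is the number of nonzero pivots: 3.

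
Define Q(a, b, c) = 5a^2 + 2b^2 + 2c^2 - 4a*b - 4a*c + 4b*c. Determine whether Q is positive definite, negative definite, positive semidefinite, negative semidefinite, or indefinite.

The symmetric matrix is A = [[5, -2, -2], [-2, 2, 2], [-2, 2, 2]].
Symmetric row and column elimination reduces A to a congruent diagonal form with pivots 5, 6/5, 0.
Counting signs: 2 positive, 1 zero.
Hence Q is positive semidefinite.

positive semidefinite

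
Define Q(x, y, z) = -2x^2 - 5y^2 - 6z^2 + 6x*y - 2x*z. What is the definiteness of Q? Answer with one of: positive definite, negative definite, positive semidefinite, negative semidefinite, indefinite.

negative definite

Write A = [[-2, 3, -1], [3, -5, 0], [-1, 0, -6]].
Row-reducing A symmetrically gives the diagonal entries -2, -1/2, -1.
So there are 3 negative pivots.
Hence Q is negative definite.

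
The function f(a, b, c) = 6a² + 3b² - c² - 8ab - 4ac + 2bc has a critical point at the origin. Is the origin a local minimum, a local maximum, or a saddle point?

The Hessian at the origin is H = [[12, -8, -4], [-8, 6, 2], [-4, 2, -2]].
An LDLᵀ factorisation of H has diagonal entries 12, 2/3, -4.
Counting signs: 2 positive, 1 negative.
H is indefinite, so the origin is a saddle point.

saddle point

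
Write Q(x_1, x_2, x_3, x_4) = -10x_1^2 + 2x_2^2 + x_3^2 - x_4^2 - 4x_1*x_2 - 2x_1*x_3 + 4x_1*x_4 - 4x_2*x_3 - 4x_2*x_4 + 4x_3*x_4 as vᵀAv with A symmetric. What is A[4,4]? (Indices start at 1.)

The coefficient of x_4^2 in Q is -1, and that is exactly A[4,4].

-1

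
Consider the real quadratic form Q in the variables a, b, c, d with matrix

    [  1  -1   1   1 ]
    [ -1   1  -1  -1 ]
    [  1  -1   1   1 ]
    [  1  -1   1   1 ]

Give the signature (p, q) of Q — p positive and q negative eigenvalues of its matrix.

(1, 0)

Symmetric row and column elimination reduces A to a congruent diagonal form with pivots 1, 0, 0, 0.
That gives 1 positive, 3 zero pivots.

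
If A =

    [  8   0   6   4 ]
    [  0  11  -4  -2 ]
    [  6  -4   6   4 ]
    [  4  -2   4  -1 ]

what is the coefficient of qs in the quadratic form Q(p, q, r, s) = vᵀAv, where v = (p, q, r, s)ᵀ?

The coefficient of qs is A[2,4] + A[4,2] = 2·(-2) = -4.

-4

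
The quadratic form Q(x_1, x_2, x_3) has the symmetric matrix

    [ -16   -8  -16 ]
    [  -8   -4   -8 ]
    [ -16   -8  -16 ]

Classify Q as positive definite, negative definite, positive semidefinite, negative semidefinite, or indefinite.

Symmetric row and column elimination reduces A to a congruent diagonal form with pivots -16, 0, 0.
Counting signs: 1 negative, 2 zero.
Hence Q is negative semidefinite.

negative semidefinite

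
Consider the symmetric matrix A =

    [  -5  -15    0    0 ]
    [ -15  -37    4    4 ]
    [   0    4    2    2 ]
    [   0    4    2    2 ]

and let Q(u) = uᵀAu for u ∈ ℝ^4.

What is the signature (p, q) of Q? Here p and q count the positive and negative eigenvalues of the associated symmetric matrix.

(1, 1)

Symmetric row and column elimination reduces A to a congruent diagonal form with pivots -5, 8, 0, 0.
That gives 1 positive, 1 negative, 2 zero pivots.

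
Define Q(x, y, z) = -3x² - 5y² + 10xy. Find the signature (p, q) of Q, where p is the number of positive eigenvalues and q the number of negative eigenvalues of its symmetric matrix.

Write A = [[-3, 5, 0], [5, -5, 0], [0, 0, 0]].
Congruent diagonalization of A (simultaneous row and column reduction) yields pivots -3, 10/3, 0.
That gives 1 positive, 1 negative, 1 zero pivots.

(1, 1)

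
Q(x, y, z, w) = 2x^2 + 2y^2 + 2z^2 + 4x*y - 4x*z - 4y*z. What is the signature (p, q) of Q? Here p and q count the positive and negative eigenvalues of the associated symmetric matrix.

Write A = [[2, 2, -2, 0], [2, 2, -2, 0], [-2, -2, 2, 0], [0, 0, 0, 0]].
Applying the same elementary operations to the rows and columns of A produces a congruent diagonal matrix with entries 2, 0, 0, 0.
Counting signs: 1 positive, 3 zero.

(1, 0)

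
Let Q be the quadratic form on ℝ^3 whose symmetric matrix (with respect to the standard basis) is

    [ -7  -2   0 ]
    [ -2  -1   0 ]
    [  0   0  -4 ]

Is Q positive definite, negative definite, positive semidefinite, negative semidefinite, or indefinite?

An LDLᵀ factorisation of A has diagonal entries -7, -3/7, -4.
That gives 3 negative pivots.
Hence Q is negative definite.

negative definite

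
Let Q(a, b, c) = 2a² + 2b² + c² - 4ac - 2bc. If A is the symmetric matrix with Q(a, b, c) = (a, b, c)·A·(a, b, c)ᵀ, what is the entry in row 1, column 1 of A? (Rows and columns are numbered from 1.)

The coefficient of a² in Q is 2, and that is exactly A[1,1].

2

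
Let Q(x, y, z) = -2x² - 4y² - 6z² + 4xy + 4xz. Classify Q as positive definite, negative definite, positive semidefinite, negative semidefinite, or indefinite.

negative definite

The associated matrix is A = [[-2, 2, 2], [2, -4, 0], [2, 0, -6]].
Row-reducing A symmetrically gives the diagonal entries -2, -2, -2.
Counting signs: 3 negative.
Hence Q is negative definite.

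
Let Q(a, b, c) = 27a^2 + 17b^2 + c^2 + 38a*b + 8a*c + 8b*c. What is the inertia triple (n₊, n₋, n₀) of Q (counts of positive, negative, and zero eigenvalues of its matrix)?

(3, 0, 0)

The symmetric matrix is A = [[27, 19, 4], [19, 17, 4], [4, 4, 1]].
Congruent diagonalization of A (simultaneous row and column reduction) yields pivots 27, 98/27, 1/49.
Counting signs: 3 positive.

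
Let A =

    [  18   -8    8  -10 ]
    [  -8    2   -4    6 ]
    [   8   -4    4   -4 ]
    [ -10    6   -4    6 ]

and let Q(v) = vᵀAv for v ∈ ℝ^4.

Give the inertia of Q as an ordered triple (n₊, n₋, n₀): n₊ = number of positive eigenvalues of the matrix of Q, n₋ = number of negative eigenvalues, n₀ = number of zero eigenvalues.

Congruent diagonalization of A (simultaneous row and column reduction) yields pivots 18, -14/9, 4/7, 2.
So there are 3 positive, 1 negative pivots.

(3, 1, 0)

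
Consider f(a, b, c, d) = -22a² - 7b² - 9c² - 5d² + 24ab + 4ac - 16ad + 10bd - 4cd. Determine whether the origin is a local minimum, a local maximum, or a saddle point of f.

local maximum

The Hessian at the origin is H = [[-44, 24, 4, -16], [24, -14, 0, 10], [4, 0, -18, -4], [-16, 10, -4, -10]].
Symmetric row and column elimination reduces H to a congruent diagonal form with pivots -44, -10/11, -62/5, -60/31.
So there are 4 negative pivots.
H is negative definite, so the origin is a strict local maximum.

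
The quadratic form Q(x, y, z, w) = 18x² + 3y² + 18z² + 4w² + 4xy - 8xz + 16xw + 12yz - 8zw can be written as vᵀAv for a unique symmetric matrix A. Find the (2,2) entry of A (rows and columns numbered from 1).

3

The coefficient of y² in Q is 3, and that is exactly A[2,2].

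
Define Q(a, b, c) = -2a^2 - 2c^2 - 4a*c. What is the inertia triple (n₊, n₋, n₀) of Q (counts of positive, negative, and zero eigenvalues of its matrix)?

(0, 1, 2)

Write A = [[-2, 0, -2], [0, 0, 0], [-2, 0, -2]].
Congruent diagonalization of A (simultaneous row and column reduction) yields pivots -2, 0, 0.
That gives 1 negative, 2 zero pivots.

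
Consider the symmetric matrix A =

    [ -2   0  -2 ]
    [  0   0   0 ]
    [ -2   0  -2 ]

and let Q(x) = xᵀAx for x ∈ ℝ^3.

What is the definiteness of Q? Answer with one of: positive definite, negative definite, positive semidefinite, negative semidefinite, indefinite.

negative semidefinite

Applying the same elementary operations to the rows and columns of A produces a congruent diagonal matrix with entries -2, 0, 0.
So there are 1 negative, 2 zero pivots.
Hence Q is negative semidefinite.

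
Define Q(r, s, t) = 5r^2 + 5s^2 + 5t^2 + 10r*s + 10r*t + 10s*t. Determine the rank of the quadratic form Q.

1

The symmetric matrix is A = [[5, 5, 5], [5, 5, 5], [5, 5, 5]].
Congruent diagonalization of A (simultaneous row and column reduction) yields pivots 5, 0, 0.
So there are 1 positive, 2 zero pivots.
The rank is the number of nonzero pivots: 1.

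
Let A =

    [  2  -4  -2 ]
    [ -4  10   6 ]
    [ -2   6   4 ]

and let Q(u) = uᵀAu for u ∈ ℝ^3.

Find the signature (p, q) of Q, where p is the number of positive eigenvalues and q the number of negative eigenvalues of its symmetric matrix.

Symmetric row and column elimination reduces A to a congruent diagonal form with pivots 2, 2, 0.
So there are 2 positive, 1 zero pivots.

(2, 0)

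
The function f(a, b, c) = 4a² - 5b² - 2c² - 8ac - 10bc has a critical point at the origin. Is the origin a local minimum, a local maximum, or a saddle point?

The Hessian at the origin is H = [[8, 0, -8], [0, -10, -10], [-8, -10, -4]].
Applying the same elementary operations to the rows and columns of H produces a congruent diagonal matrix with entries 8, -10, -2.
Counting signs: 1 positive, 2 negative.
H is indefinite, so the origin is a saddle point.

saddle point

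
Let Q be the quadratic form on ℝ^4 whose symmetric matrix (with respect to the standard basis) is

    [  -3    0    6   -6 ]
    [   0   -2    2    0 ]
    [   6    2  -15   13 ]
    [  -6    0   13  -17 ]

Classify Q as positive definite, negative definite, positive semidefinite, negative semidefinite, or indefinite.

negative definite

Leading principal minors: Δ_1 = -3, Δ_2 = 6, Δ_3 = -6, Δ_4 = 24.
The signs alternate starting with Δ_1 < 0, so by Sylvester's criterion Q is negative definite.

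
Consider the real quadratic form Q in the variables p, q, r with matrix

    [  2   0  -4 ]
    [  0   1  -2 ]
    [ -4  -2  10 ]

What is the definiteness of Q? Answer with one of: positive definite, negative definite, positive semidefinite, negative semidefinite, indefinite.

indefinite

Congruent diagonalization of A (simultaneous row and column reduction) yields pivots 2, 1, -2.
Counting signs: 2 positive, 1 negative.
Hence Q is indefinite.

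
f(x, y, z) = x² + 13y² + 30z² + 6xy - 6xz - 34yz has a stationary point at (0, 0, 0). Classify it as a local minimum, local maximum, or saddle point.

The Hessian at the origin is H = [[2, 6, -6], [6, 26, -34], [-6, -34, 60]].
Symmetric row and column elimination reduces H to a congruent diagonal form with pivots 2, 8, 10.
That gives 3 positive pivots.
H is positive definite, so the origin is a strict local minimum.

local minimum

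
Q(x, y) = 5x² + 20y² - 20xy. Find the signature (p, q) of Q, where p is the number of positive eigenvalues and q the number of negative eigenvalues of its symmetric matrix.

The associated matrix is A = [[5, -10], [-10, 20]].
Row-reducing A symmetrically gives the diagonal entries 5, 0.
That gives 1 positive, 1 zero pivots.

(1, 0)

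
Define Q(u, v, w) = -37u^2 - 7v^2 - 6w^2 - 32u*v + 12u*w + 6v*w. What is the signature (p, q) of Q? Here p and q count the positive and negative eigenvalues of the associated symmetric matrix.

Write A = [[-37, -16, 6], [-16, -7, 3], [6, 3, -6]].
Symmetric row and column elimination reduces A to a congruent diagonal form with pivots -37, -3/37, -3.
That gives 3 negative pivots.

(0, 3)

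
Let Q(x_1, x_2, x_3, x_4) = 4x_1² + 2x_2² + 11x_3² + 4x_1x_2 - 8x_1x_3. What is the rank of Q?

The symmetric matrix is A = [[4, 2, -4, 0], [2, 2, 0, 0], [-4, 0, 11, 0], [0, 0, 0, 0]].
Applying the same elementary operations to the rows and columns of A produces a congruent diagonal matrix with entries 4, 1, 3, 0.
That gives 3 positive, 1 zero pivots.
The rank is the number of nonzero pivots: 3.

3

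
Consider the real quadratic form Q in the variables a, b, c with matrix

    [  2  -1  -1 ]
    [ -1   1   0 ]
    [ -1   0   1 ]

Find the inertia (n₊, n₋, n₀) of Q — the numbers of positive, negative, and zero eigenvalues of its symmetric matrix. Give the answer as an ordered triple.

(2, 0, 1)

Congruent diagonalization of A (simultaneous row and column reduction) yields pivots 2, 1/2, 0.
That gives 2 positive, 1 zero pivots.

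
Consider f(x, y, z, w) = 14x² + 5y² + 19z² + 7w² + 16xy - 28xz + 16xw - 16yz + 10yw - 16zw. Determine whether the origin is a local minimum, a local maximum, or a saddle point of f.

The Hessian at the origin is H = [[28, 16, -28, 16], [16, 10, -16, 10], [-28, -16, 38, -16], [16, 10, -16, 14]].
Congruent diagonalization of H (simultaneous row and column reduction) yields pivots 28, 6/7, 10, 4.
Counting signs: 4 positive.
H is positive definite, so the origin is a strict local minimum.

local minimum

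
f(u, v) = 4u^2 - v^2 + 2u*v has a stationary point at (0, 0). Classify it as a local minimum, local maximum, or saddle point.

saddle point

The Hessian at the origin is H = [[8, 2], [2, -2]].
det H = 8·-2 − (2)² = -20 < 0, so H is indefinite.
Therefore the origin is a saddle point.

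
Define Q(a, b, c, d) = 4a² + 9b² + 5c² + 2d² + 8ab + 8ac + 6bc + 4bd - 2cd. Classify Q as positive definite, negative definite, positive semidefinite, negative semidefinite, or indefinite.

positive definite

The symmetric matrix of Q is A = [[4, 4, 4, 0], [4, 9, 3, 2], [4, 3, 5, -1], [0, 2, -1, 2]].
Leading principal minors: Δ_1 = 4, Δ_2 = 20, Δ_3 = 16, Δ_4 = 12.
All leading principal minors are positive, so by Sylvester's criterion Q is positive definite.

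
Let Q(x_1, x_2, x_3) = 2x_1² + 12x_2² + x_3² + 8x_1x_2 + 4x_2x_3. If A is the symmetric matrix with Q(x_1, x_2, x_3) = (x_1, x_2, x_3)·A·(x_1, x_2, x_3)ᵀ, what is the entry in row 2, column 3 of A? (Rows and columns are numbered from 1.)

The coefficient of x_2·x_3 in Q is 4. For a symmetric A this equals A[2,3] + A[3,2] = 2·A[2,3].
So A[2,3] = 4/2 = 2.

2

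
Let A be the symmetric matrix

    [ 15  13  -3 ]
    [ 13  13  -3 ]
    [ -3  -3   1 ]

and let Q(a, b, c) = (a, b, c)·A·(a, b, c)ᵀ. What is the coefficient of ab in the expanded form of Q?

26

The coefficient of ab is A[1,2] + A[2,1] = 2·13 = 26.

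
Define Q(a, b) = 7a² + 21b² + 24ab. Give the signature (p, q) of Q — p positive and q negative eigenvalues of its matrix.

The associated matrix is A = [[7, 12], [12, 21]].
Symmetric row and column elimination reduces A to a congruent diagonal form with pivots 7, 3/7.
Counting signs: 2 positive.

(2, 0)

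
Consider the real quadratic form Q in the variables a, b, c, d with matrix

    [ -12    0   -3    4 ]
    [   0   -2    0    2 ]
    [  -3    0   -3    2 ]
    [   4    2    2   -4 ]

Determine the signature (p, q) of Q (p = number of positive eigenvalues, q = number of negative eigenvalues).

Symmetric row and column elimination reduces A to a congruent diagonal form with pivots -12, -2, -9/4, -2/9.
Counting signs: 4 negative.

(0, 4)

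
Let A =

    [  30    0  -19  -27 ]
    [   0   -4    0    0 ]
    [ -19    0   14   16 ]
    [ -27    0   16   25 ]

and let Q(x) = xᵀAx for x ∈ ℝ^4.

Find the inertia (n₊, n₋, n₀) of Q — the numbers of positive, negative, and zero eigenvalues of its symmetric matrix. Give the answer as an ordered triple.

Applying the same elementary operations to the rows and columns of A produces a congruent diagonal matrix with entries 30, -4, 59/30, 5/59.
So there are 3 positive, 1 negative pivots.

(3, 1, 0)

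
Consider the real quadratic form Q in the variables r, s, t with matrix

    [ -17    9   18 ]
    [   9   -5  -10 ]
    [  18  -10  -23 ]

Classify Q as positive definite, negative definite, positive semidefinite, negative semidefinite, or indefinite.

Leading principal minors: Δ_1 = -17, Δ_2 = 4, Δ_3 = -12.
The signs alternate starting with Δ_1 < 0, so by Sylvester's criterion Q is negative definite.

negative definite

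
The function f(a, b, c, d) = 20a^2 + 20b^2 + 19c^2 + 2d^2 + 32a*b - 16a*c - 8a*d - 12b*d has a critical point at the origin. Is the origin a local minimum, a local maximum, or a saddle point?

local minimum

The Hessian at the origin is H = [[40, 32, -16, -8], [32, 40, 0, -12], [-16, 0, 38, 0], [-8, -12, 0, 4]].
Row-reducing H symmetrically gives the diagonal entries 40, 72/5, 182/9, 6/91.
So there are 4 positive pivots.
H is positive definite, so the origin is a strict local minimum.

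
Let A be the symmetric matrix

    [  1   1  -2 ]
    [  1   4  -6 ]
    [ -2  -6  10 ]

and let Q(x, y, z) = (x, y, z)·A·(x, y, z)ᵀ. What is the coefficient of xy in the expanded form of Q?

The coefficient of xy is A[1,2] + A[2,1] = 2·1 = 2.

2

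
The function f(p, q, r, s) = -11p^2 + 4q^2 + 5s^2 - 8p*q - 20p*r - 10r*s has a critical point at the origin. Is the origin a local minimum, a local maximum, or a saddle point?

saddle point

The Hessian at the origin is H = [[-22, -8, -20, 0], [-8, 8, 0, 0], [-20, 0, 0, -10], [0, 0, -10, 10]].
Applying the same elementary operations to the rows and columns of H produces a congruent diagonal matrix with entries -22, 120/11, 40/3, 5/2.
Counting signs: 3 positive, 1 negative.
H is indefinite, so the origin is a saddle point.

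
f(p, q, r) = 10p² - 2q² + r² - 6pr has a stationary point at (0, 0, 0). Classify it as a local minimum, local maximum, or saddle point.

saddle point

The Hessian at the origin is H = [[20, 0, -6], [0, -4, 0], [-6, 0, 2]].
Symmetric row and column elimination reduces H to a congruent diagonal form with pivots 20, -4, 1/5.
Counting signs: 2 positive, 1 negative.
H is indefinite, so the origin is a saddle point.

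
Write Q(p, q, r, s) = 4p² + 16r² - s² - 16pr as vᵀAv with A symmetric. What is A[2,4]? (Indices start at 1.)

0

The coefficient of q·s in Q is 0. For a symmetric A this equals A[2,4] + A[4,2] = 2·A[2,4].
So A[2,4] = 0/2 = 0.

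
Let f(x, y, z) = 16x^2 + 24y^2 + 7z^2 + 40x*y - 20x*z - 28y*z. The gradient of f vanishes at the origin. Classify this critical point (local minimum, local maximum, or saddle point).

The Hessian at the origin is H = [[32, 40, -20], [40, 48, -28], [-20, -28, 14]].
Congruent diagonalization of H (simultaneous row and column reduction) yields pivots 32, -2, 6.
That gives 2 positive, 1 negative pivots.
H is indefinite, so the origin is a saddle point.

saddle point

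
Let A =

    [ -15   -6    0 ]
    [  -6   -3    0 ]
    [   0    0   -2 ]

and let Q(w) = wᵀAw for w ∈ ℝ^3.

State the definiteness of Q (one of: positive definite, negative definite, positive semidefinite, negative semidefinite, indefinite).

negative definite

Congruent diagonalization of A (simultaneous row and column reduction) yields pivots -15, -3/5, -2.
That gives 3 negative pivots.
Hence Q is negative definite.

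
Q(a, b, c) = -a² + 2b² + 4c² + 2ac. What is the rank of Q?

3

The associated matrix is A = [[-1, 0, 1], [0, 2, 0], [1, 0, 4]].
Symmetric row and column elimination reduces A to a congruent diagonal form with pivots -1, 2, 5.
So there are 2 positive, 1 negative pivots.
The rank is the number of nonzero pivots: 3.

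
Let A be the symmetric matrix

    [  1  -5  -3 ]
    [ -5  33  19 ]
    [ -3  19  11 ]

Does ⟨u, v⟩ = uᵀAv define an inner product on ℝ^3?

Applying the same elementary operations to the rows and columns of A produces a congruent diagonal matrix with entries 1, 8, 0.
Counting signs: 2 positive, 1 zero.
Hence Q is positive semidefinite.
⟨·,·⟩ is an inner product exactly when A is positive definite.

no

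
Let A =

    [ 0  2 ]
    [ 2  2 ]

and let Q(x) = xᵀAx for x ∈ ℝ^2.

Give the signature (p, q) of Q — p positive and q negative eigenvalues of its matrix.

(1, 1)

By Sylvester's law of inertia any congruent diagonalization of A has 1 positive, 1 negative and 0 zero entries.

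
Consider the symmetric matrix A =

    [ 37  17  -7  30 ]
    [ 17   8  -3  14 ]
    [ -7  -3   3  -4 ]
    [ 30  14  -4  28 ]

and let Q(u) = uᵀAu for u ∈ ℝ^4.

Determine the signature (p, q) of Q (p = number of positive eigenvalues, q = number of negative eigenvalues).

(4, 0)

An LDLᵀ factorisation of A has diagonal entries 37, 7/37, 10/7, 2.
That gives 4 positive pivots.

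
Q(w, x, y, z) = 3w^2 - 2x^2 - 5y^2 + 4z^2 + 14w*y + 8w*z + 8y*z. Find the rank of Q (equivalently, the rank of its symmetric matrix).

3

Write A = [[3, 0, 7, 4], [0, -2, 0, 0], [7, 0, -5, 4], [4, 0, 4, 4]].
Row-reducing A symmetrically gives the diagonal entries 3, -2, -64/3, 0.
So there are 1 positive, 2 negative, 1 zero pivots.
The rank is the number of nonzero pivots: 3.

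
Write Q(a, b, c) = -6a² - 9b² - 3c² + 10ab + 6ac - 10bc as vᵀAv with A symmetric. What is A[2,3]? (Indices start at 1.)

-5

The coefficient of b·c in Q is -10. For a symmetric A this equals A[2,3] + A[3,2] = 2·A[2,3].
So A[2,3] = -10/2 = -5.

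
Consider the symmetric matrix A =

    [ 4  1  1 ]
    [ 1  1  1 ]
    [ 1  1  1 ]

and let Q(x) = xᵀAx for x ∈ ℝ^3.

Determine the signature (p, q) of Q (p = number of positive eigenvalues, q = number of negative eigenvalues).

(2, 0)

Row-reducing A symmetrically gives the diagonal entries 4, 3/4, 0.
So there are 2 positive, 1 zero pivots.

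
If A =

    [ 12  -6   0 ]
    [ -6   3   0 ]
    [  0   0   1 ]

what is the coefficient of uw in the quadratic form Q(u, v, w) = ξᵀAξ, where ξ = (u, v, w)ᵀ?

0

The coefficient of uw is A[1,3] + A[3,1] = 2·0 = 0.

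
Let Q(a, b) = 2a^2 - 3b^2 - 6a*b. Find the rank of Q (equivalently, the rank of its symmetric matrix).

The associated matrix is A = [[2, -3], [-3, -3]].
Applying the same elementary operations to the rows and columns of A produces a congruent diagonal matrix with entries 2, -15/2.
So there are 1 positive, 1 negative pivots.
The rank is the number of nonzero pivots: 2.

2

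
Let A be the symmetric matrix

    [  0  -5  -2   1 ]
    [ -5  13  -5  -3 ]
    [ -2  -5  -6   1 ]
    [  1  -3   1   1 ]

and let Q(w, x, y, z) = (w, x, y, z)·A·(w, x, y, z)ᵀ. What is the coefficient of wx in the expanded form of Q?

-10

The coefficient of wx is A[1,2] + A[2,1] = 2·(-5) = -10.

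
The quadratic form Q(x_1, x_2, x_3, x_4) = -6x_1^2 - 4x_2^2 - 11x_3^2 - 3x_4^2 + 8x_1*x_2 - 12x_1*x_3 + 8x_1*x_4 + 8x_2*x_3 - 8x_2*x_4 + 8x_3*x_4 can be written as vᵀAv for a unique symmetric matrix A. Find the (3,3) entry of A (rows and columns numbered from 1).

The coefficient of x_3^2 in Q is -11, and that is exactly A[3,3].

-11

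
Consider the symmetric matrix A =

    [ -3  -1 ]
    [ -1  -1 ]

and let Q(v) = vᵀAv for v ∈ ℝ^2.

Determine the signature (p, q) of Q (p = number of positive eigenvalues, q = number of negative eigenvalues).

An LDLᵀ factorisation of A has diagonal entries -3, -2/3.
That gives 2 negative pivots.

(0, 2)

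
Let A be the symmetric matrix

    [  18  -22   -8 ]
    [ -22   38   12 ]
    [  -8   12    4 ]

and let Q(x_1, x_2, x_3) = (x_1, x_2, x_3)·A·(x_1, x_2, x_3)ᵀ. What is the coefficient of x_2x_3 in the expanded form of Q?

The coefficient of x_2x_3 is A[2,3] + A[3,2] = 2·12 = 24.

24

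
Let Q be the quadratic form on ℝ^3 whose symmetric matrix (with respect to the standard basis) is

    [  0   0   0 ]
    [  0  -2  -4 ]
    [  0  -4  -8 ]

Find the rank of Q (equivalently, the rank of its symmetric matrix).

1

Row-reducing A symmetrically gives the diagonal entries 0, -2, 0.
That gives 1 negative, 2 zero pivots.
The rank is the number of nonzero pivots: 1.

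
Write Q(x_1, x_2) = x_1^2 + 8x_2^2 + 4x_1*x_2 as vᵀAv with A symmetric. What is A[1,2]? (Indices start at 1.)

The coefficient of x_1·x_2 in Q is 4. For a symmetric A this equals A[1,2] + A[2,1] = 2·A[1,2].
So A[1,2] = 4/2 = 2.

2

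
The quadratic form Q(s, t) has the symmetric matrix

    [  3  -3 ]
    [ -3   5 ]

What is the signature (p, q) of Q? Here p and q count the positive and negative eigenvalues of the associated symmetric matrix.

(2, 0)

Row-reducing A symmetrically gives the diagonal entries 3, 2.
That gives 2 positive pivots.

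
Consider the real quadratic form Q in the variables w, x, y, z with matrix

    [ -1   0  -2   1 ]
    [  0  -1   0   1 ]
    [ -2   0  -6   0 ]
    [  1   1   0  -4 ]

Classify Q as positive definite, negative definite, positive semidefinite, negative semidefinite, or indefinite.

negative semidefinite

Congruent diagonalization of A (simultaneous row and column reduction) yields pivots -1, -1, -2, 0.
Counting signs: 3 negative, 1 zero.
Hence Q is negative semidefinite.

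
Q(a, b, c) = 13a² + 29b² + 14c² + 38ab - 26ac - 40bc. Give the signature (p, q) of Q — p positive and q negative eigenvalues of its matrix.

Write A = [[13, 19, -13], [19, 29, -20], [-13, -20, 14]].
Symmetric row and column elimination reduces A to a congruent diagonal form with pivots 13, 16/13, 3/16.
That gives 3 positive pivots.

(3, 0)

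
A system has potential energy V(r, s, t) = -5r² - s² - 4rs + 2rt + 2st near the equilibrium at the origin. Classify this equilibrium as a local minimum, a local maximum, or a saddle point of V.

The Hessian at the origin is H = [[-10, -4, 2], [-4, -2, 2], [2, 2, 0]].
Applying the same elementary operations to the rows and columns of H produces a congruent diagonal matrix with entries -10, -2/5, 4.
That gives 1 positive, 2 negative pivots.
H is indefinite, so the origin is a saddle point.

saddle point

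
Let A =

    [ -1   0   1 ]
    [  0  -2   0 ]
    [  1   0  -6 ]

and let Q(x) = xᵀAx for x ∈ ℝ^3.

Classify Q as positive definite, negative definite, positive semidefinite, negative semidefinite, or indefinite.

Leading principal minors: Δ_1 = -1, Δ_2 = 2, Δ_3 = -10.
The signs alternate starting with Δ_1 < 0, so by Sylvester's criterion Q is negative definite.

negative definite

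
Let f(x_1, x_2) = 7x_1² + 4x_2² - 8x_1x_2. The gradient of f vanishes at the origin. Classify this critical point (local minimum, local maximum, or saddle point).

The Hessian at the origin is H = [[14, -8], [-8, 8]].
det H = 14·8 − (-8)² = 48 > 0 and H[1,1] = 14 > 0, so H is positive definite.
Therefore the origin is a local minimum.

local minimum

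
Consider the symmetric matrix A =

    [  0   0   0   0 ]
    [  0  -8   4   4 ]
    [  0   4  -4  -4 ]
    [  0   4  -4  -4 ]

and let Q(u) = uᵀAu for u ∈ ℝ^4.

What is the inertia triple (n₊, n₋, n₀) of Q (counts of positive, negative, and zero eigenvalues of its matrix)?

(0, 2, 2)

Row-reducing A symmetrically gives the diagonal entries 0, -8, -2, 0.
So there are 2 negative, 2 zero pivots.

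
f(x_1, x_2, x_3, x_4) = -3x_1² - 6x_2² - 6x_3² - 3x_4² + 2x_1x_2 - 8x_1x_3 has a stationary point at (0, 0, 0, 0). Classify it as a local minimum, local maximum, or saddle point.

The Hessian at the origin is H = [[-6, 2, -8, 0], [2, -12, 0, 0], [-8, 0, -12, 0], [0, 0, 0, -6]].
Applying the same elementary operations to the rows and columns of H produces a congruent diagonal matrix with entries -6, -34/3, -12/17, -6.
So there are 4 negative pivots.
H is negative definite, so the origin is a strict local maximum.

local maximum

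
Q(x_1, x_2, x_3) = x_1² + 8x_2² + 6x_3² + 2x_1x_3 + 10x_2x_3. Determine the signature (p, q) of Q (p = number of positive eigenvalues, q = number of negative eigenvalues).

(3, 0)

Write A = [[1, 0, 1], [0, 8, 5], [1, 5, 6]].
An LDLᵀ factorisation of A has diagonal entries 1, 8, 15/8.
So there are 3 positive pivots.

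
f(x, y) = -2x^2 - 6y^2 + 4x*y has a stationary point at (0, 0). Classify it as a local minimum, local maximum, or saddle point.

local maximum

The Hessian at the origin is H = [[-4, 4], [4, -12]].
det H = -4·-12 − (4)² = 32 > 0 and H[1,1] = -4 < 0, so H is negative definite.
Therefore the origin is a local maximum.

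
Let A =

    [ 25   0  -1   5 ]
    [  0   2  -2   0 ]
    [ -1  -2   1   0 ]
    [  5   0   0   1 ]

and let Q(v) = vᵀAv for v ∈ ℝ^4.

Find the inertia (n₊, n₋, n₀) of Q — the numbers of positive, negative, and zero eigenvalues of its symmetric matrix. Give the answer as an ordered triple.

(3, 1, 0)

Symmetric row and column elimination reduces A to a congruent diagonal form with pivots 25, 2, -26/25, 1/26.
So there are 3 positive, 1 negative pivots.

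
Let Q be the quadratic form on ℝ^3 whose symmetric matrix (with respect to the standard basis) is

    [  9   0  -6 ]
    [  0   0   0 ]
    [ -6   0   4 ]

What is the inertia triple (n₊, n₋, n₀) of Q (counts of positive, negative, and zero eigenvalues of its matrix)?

Row-reducing A symmetrically gives the diagonal entries 9, 0, 0.
That gives 1 positive, 2 zero pivots.

(1, 0, 2)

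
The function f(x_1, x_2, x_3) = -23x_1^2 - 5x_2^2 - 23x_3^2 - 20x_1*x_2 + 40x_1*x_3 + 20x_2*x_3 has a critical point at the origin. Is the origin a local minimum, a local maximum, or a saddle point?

local maximum

The Hessian at the origin is H = [[-46, -20, 40], [-20, -10, 20], [40, 20, -46]].
Symmetric row and column elimination reduces H to a congruent diagonal form with pivots -46, -30/23, -6.
That gives 3 negative pivots.
H is negative definite, so the origin is a strict local maximum.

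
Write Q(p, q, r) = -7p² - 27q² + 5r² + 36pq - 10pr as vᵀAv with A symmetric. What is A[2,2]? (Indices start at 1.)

-27

The coefficient of q² in Q is -27, and that is exactly A[2,2].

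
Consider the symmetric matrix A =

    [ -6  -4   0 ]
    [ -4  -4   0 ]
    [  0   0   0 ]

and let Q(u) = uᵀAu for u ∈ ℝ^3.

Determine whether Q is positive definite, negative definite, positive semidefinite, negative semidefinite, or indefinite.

negative semidefinite

Row-reducing A symmetrically gives the diagonal entries -6, -4/3, 0.
That gives 2 negative, 1 zero pivots.
Hence Q is negative semidefinite.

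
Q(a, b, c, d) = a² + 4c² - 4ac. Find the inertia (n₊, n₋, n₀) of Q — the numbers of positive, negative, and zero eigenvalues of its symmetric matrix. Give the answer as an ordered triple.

Write A = [[1, 0, -2, 0], [0, 0, 0, 0], [-2, 0, 4, 0], [0, 0, 0, 0]].
Symmetric row and column elimination reduces A to a congruent diagonal form with pivots 1, 0, 0, 0.
Counting signs: 1 positive, 3 zero.

(1, 0, 3)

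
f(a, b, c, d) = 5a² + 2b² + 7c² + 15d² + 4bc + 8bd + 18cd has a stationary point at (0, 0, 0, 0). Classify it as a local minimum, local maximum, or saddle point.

local minimum

The Hessian at the origin is H = [[10, 0, 0, 0], [0, 4, 4, 8], [0, 4, 14, 18], [0, 8, 18, 30]].
Symmetric row and column elimination reduces H to a congruent diagonal form with pivots 10, 4, 10, 4.
So there are 4 positive pivots.
H is positive definite, so the origin is a strict local minimum.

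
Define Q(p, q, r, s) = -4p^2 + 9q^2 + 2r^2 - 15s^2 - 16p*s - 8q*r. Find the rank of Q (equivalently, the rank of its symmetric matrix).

The symmetric matrix is A = [[-4, 0, 0, -8], [0, 9, -4, 0], [0, -4, 2, 0], [-8, 0, 0, -15]].
Row-reducing A symmetrically gives the diagonal entries -4, 9, 2/9, 1.
So there are 3 positive, 1 negative pivots.
The rank is the number of nonzero pivots: 4.

4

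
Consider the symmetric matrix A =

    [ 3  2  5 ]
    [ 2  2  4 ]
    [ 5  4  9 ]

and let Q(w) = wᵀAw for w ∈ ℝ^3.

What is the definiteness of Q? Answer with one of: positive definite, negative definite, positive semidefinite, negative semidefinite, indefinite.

Symmetric row and column elimination reduces A to a congruent diagonal form with pivots 3, 2/3, 0.
That gives 2 positive, 1 zero pivots.
Hence Q is positive semidefinite.

positive semidefinite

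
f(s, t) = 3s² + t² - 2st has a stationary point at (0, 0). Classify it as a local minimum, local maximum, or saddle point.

The Hessian at the origin is H = [[6, -2], [-2, 2]].
det H = 6·2 − (-2)² = 8 > 0 and H[1,1] = 6 > 0, so H is positive definite.
Therefore the origin is a local minimum.

local minimum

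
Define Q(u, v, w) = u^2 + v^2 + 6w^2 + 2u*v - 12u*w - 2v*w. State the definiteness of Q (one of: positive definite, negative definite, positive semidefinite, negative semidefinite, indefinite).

indefinite

The symmetric matrix is A = [[1, 1, -6], [1, 1, -1], [-6, -1, 6]].
A is congruent to a diagonal matrix with 2 positive, 1 negative and 0 zero entries, so Q is indefinite.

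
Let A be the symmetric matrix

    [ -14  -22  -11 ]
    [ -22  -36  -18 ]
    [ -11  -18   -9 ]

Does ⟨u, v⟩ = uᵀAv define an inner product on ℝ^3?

Congruent diagonalization of A (simultaneous row and column reduction) yields pivots -14, -10/7, 0.
That gives 2 negative, 1 zero pivots.
Hence Q is negative semidefinite.
⟨·,·⟩ is an inner product exactly when A is positive definite.

no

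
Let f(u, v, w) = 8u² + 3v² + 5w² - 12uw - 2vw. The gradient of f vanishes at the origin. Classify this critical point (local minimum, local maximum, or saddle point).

local minimum

The Hessian at the origin is H = [[16, 0, -12], [0, 6, -2], [-12, -2, 10]].
Symmetric row and column elimination reduces H to a congruent diagonal form with pivots 16, 6, 1/3.
That gives 3 positive pivots.
H is positive definite, so the origin is a strict local minimum.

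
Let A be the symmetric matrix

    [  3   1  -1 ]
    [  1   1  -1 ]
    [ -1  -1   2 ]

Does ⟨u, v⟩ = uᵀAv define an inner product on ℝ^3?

An LDLᵀ factorisation of A has diagonal entries 3, 2/3, 1.
So there are 3 positive pivots.
Hence Q is positive definite.
⟨·,·⟩ is an inner product exactly when A is positive definite.

yes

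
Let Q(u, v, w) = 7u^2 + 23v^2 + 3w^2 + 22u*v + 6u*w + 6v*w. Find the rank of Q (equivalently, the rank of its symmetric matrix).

3

The associated matrix is A = [[7, 11, 3], [11, 23, 3], [3, 3, 3]].
An LDLᵀ factorisation of A has diagonal entries 7, 40/7, 6/5.
Counting signs: 3 positive.
The rank is the number of nonzero pivots: 3.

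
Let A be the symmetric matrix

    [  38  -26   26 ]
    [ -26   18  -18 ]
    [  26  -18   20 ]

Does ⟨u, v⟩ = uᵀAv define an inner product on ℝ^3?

yes

Congruent diagonalization of A (simultaneous row and column reduction) yields pivots 38, 4/19, 2.
That gives 3 positive pivots.
Hence Q is positive definite.
⟨·,·⟩ is an inner product exactly when A is positive definite.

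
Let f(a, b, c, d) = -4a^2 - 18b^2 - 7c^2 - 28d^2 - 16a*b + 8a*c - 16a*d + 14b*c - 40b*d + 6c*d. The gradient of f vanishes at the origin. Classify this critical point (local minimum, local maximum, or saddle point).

The Hessian at the origin is H = [[-8, -16, 8, -16], [-16, -36, 14, -40], [8, 14, -14, 6], [-16, -40, 6, -56]].
Congruent diagonalization of H (simultaneous row and column reduction) yields pivots -8, -4, -5, -4/5.
So there are 4 negative pivots.
H is negative definite, so the origin is a strict local maximum.

local maximum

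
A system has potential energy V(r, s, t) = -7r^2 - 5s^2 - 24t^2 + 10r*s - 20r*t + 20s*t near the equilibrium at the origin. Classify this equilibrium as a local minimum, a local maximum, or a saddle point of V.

local maximum

The Hessian at the origin is H = [[-14, 10, -20], [10, -10, 20], [-20, 20, -48]].
An LDLᵀ factorisation of H has diagonal entries -14, -20/7, -8.
So there are 3 negative pivots.
H is negative definite, so the origin is a strict local maximum.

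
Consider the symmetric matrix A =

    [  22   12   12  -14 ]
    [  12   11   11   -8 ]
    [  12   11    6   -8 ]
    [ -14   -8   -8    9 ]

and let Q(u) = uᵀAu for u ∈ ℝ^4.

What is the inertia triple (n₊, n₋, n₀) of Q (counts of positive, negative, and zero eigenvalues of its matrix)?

Symmetric row and column elimination reduces A to a congruent diagonal form with pivots 22, 49/11, -5, 3/49.
That gives 3 positive, 1 negative pivots.

(3, 1, 0)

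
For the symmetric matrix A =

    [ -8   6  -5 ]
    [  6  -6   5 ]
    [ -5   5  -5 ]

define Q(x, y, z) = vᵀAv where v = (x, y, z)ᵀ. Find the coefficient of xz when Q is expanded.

-10

The coefficient of xz is A[1,3] + A[3,1] = 2·(-5) = -10.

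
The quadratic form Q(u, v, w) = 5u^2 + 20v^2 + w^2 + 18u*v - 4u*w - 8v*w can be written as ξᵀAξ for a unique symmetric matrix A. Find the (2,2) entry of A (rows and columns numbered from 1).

20

The coefficient of v^2 in Q is 20, and that is exactly A[2,2].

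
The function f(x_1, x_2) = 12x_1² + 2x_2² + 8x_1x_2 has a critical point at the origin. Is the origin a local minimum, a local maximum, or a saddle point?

local minimum

The Hessian at the origin is H = [[24, 8], [8, 4]].
det H = 24·4 − (8)² = 32 > 0 and H[1,1] = 24 > 0, so H is positive definite.
Therefore the origin is a local minimum.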